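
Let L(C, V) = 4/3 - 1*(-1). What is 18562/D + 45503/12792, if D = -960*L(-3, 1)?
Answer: -8469899/1790880 ≈ -4.7295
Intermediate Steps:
L(C, V) = 7/3 (L(C, V) = 4*(⅓) + 1 = 4/3 + 1 = 7/3)
D = -2240 (D = -960*7/3 = -2240)
18562/D + 45503/12792 = 18562/(-2240) + 45503/12792 = 18562*(-1/2240) + 45503*(1/12792) = -9281/1120 + 45503/12792 = -8469899/1790880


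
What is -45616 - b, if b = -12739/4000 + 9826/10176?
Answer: -1813147789/39750 ≈ -45614.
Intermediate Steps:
b = -88211/39750 (b = -12739*1/4000 + 9826*(1/10176) = -12739/4000 + 4913/5088 = -88211/39750 ≈ -2.2191)
-45616 - b = -45616 - 1*(-88211/39750) = -45616 + 88211/39750 = -1813147789/39750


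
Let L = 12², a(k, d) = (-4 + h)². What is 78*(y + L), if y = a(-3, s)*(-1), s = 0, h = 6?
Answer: 10920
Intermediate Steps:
a(k, d) = 4 (a(k, d) = (-4 + 6)² = 2² = 4)
L = 144
y = -4 (y = 4*(-1) = -4)
78*(y + L) = 78*(-4 + 144) = 78*140 = 10920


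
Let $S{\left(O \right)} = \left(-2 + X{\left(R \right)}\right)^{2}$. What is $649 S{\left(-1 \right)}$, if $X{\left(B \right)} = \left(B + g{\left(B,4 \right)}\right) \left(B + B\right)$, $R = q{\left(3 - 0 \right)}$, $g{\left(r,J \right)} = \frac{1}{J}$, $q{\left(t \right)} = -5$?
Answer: $\frac{5374369}{4} \approx 1.3436 \cdot 10^{6}$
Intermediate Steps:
$R = -5$
$X{\left(B \right)} = 2 B \left(\frac{1}{4} + B\right)$ ($X{\left(B \right)} = \left(B + \frac{1}{4}\right) \left(B + B\right) = \left(B + \frac{1}{4}\right) 2 B = \left(\frac{1}{4} + B\right) 2 B = 2 B \left(\frac{1}{4} + B\right)$)
$S{\left(O \right)} = \frac{8281}{4}$ ($S{\left(O \right)} = \left(-2 + \frac{1}{2} \left(-5\right) \left(1 + 4 \left(-5\right)\right)\right)^{2} = \left(-2 + \frac{1}{2} \left(-5\right) \left(1 - 20\right)\right)^{2} = \left(-2 + \frac{1}{2} \left(-5\right) \left(-19\right)\right)^{2} = \left(-2 + \frac{95}{2}\right)^{2} = \left(\frac{91}{2}\right)^{2} = \frac{8281}{4}$)
$649 S{\left(-1 \right)} = 649 \cdot \frac{8281}{4} = \frac{5374369}{4}$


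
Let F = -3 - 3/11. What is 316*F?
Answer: -11376/11 ≈ -1034.2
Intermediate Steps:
F = -36/11 (F = -3 - 3*1/11 = -3 - 3/11 = -36/11 ≈ -3.2727)
316*F = 316*(-36/11) = -11376/11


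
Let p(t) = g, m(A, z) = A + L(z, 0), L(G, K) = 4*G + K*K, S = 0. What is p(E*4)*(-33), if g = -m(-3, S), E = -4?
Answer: -99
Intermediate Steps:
L(G, K) = K² + 4*G (L(G, K) = 4*G + K² = K² + 4*G)
m(A, z) = A + 4*z (m(A, z) = A + (0² + 4*z) = A + (0 + 4*z) = A + 4*z)
g = 3 (g = -(-3 + 4*0) = -(-3 + 0) = -1*(-3) = 3)
p(t) = 3
p(E*4)*(-33) = 3*(-33) = -99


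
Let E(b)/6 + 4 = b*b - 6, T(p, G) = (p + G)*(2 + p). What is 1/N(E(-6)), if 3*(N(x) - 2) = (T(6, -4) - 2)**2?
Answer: 3/202 ≈ 0.014851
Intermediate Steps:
T(p, G) = (2 + p)*(G + p) (T(p, G) = (G + p)*(2 + p) = (2 + p)*(G + p))
E(b) = -60 + 6*b**2 (E(b) = -24 + 6*(b*b - 6) = -24 + 6*(b**2 - 6) = -24 + 6*(-6 + b**2) = -24 + (-36 + 6*b**2) = -60 + 6*b**2)
N(x) = 202/3 (N(x) = 2 + ((6**2 + 2*(-4) + 2*6 - 4*6) - 2)**2/3 = 2 + ((36 - 8 + 12 - 24) - 2)**2/3 = 2 + (16 - 2)**2/3 = 2 + (1/3)*14**2 = 2 + (1/3)*196 = 2 + 196/3 = 202/3)
1/N(E(-6)) = 1/(202/3) = 3/202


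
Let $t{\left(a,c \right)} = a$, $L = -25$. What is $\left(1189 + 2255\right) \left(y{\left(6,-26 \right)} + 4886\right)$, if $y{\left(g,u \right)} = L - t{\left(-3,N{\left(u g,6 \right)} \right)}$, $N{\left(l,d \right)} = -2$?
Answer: $16751616$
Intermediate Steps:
$y{\left(g,u \right)} = -22$ ($y{\left(g,u \right)} = -25 - -3 = -25 + 3 = -22$)
$\left(1189 + 2255\right) \left(y{\left(6,-26 \right)} + 4886\right) = \left(1189 + 2255\right) \left(-22 + 4886\right) = 3444 \cdot 4864 = 16751616$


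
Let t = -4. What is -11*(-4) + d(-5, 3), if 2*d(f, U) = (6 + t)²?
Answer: 46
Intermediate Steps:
d(f, U) = 2 (d(f, U) = (6 - 4)²/2 = (½)*2² = (½)*4 = 2)
-11*(-4) + d(-5, 3) = -11*(-4) + 2 = 44 + 2 = 46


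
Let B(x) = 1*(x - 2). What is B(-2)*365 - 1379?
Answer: -2839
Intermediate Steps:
B(x) = -2 + x (B(x) = 1*(-2 + x) = -2 + x)
B(-2)*365 - 1379 = (-2 - 2)*365 - 1379 = -4*365 - 1379 = -1460 - 1379 = -2839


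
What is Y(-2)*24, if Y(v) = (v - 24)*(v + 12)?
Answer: -6240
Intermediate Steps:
Y(v) = (-24 + v)*(12 + v)
Y(-2)*24 = (-288 + (-2)² - 12*(-2))*24 = (-288 + 4 + 24)*24 = -260*24 = -6240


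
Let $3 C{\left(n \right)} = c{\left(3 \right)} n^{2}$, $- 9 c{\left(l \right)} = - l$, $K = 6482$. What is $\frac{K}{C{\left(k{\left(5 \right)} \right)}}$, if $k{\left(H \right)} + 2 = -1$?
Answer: $6482$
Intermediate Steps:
$k{\left(H \right)} = -3$ ($k{\left(H \right)} = -2 - 1 = -3$)
$c{\left(l \right)} = \frac{l}{9}$ ($c{\left(l \right)} = - \frac{\left(-1\right) l}{9} = \frac{l}{9}$)
$C{\left(n \right)} = \frac{n^{2}}{9}$ ($C{\left(n \right)} = \frac{\frac{1}{9} \cdot 3 n^{2}}{3} = \frac{\frac{1}{3} n^{2}}{3} = \frac{n^{2}}{9}$)
$\frac{K}{C{\left(k{\left(5 \right)} \right)}} = \frac{6482}{\frac{1}{9} \left(-3\right)^{2}} = \frac{6482}{\frac{1}{9} \cdot 9} = \frac{6482}{1} = 6482 \cdot 1 = 6482$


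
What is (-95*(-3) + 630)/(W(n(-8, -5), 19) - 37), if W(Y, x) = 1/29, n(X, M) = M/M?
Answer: -26535/1072 ≈ -24.753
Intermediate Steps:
n(X, M) = 1
W(Y, x) = 1/29
(-95*(-3) + 630)/(W(n(-8, -5), 19) - 37) = (-95*(-3) + 630)/(1/29 - 37) = (285 + 630)/(-1072/29) = 915*(-29/1072) = -26535/1072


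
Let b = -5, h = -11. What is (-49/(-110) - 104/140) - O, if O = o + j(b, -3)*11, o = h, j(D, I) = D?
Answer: 50591/770 ≈ 65.703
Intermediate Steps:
o = -11
O = -66 (O = -11 - 5*11 = -11 - 55 = -66)
(-49/(-110) - 104/140) - O = (-49/(-110) - 104/140) - 1*(-66) = (-49*(-1/110) - 104*1/140) + 66 = (49/110 - 26/35) + 66 = -229/770 + 66 = 50591/770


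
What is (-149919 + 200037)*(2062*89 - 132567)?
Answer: 2553562218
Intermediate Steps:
(-149919 + 200037)*(2062*89 - 132567) = 50118*(183518 - 132567) = 50118*50951 = 2553562218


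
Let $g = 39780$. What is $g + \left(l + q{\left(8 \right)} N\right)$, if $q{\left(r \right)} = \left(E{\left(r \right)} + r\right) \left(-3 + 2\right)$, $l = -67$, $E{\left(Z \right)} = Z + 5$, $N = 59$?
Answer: $38474$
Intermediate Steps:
$E{\left(Z \right)} = 5 + Z$
$q{\left(r \right)} = -5 - 2 r$ ($q{\left(r \right)} = \left(\left(5 + r\right) + r\right) \left(-3 + 2\right) = \left(5 + 2 r\right) \left(-1\right) = -5 - 2 r$)
$g + \left(l + q{\left(8 \right)} N\right) = 39780 + \left(-67 + \left(-5 - 16\right) 59\right) = 39780 - 1306 = 38474$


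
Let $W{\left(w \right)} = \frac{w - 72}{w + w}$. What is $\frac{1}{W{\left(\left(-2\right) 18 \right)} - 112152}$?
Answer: $- \frac{2}{224301} \approx -8.9166 \cdot 10^{-6}$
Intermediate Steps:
$W{\left(w \right)} = \frac{-72 + w}{2 w}$
$\frac{1}{W{\left(\left(-2\right) 18 \right)} - 112152} = \frac{1}{\frac{-72 - 36}{2 \left(\left(-2\right) 18\right)} - 112152} = \frac{1}{\frac{-72 - 36}{2 \left(-36\right)} - 112152} = \frac{1}{\frac{1}{2} \left(- \frac{1}{36}\right) \left(-108\right) - 112152} = \frac{1}{\frac{3}{2} - 112152} = \frac{1}{- \frac{224301}{2}} = - \frac{2}{224301}$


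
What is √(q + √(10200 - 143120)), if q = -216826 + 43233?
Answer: √(-173593 + 2*I*√33230) ≈ 0.438 + 416.65*I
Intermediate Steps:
q = -173593
√(q + √(10200 - 143120)) = √(-173593 + √(10200 - 143120)) = √(-173593 + √(-132920)) = √(-173593 + 2*I*√33230)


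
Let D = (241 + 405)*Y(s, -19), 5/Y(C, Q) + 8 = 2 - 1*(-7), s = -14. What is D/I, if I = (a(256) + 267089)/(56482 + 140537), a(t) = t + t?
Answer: 636371370/267601 ≈ 2378.1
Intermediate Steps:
a(t) = 2*t
Y(C, Q) = 5 (Y(C, Q) = 5/(-8 + (2 - 1*(-7))) = 5/(-8 + (2 + 7)) = 5/(-8 + 9) = 5/1 = 5*1 = 5)
I = 267601/197019 (I = (2*256 + 267089)/(56482 + 140537) = (512 + 267089)/197019 = 267601*(1/197019) = 267601/197019 ≈ 1.3582)
D = 3230 (D = (241 + 405)*5 = 646*5 = 3230)
D/I = 3230/(267601/197019) = 3230*(197019/267601) = 636371370/267601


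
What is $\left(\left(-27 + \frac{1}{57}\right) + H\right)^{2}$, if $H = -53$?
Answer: $\frac{20784481}{3249} \approx 6397.2$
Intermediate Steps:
$\left(\left(-27 + \frac{1}{57}\right) + H\right)^{2} = \left(\left(-27 + \frac{1}{57}\right) - 53\right)^{2} = \left(- \frac{1538}{57} - 53\right)^{2} = \left(- \frac{4559}{57}\right)^{2} = \frac{20784481}{3249}$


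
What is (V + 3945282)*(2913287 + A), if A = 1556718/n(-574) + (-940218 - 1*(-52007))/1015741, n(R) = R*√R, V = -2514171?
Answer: 4234863761476568616/1015741 + 1113918126849*I*√574/164738 ≈ 4.1692e+12 + 1.62e+8*I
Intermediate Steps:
n(R) = R^(3/2)
A = -888211/1015741 + 778359*I*√574/164738 (A = 1556718/((-574)^(3/2)) + (-940218 - 1*(-52007))/1015741 = 1556718/((-574*I*√574)) + (-940218 + 52007)*(1/1015741) = 1556718*(I*√574/329476) - 888211*1/1015741 = 778359*I*√574/164738 - 888211/1015741 = -888211/1015741 + 778359*I*√574/164738 ≈ -0.87445 + 113.2*I)
(V + 3945282)*(2913287 + A) = (-2514171 + 3945282)*(2913287 + (-888211/1015741 + 778359*I*√574/164738)) = 1431111*(2959144162456/1015741 + 778359*I*√574/164738) = 4234863761476568616/1015741 + 1113918126849*I*√574/164738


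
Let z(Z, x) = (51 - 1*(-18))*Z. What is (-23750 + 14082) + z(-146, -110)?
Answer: -19742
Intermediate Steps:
z(Z, x) = 69*Z (z(Z, x) = (51 + 18)*Z = 69*Z)
(-23750 + 14082) + z(-146, -110) = (-23750 + 14082) + 69*(-146) = -9668 - 10074 = -19742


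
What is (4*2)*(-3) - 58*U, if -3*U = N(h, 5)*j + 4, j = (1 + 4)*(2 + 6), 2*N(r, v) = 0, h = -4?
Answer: 160/3 ≈ 53.333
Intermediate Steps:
N(r, v) = 0 (N(r, v) = (½)*0 = 0)
j = 40 (j = 5*8 = 40)
U = -4/3 (U = -(0*40 + 4)/3 = -(0 + 4)/3 = -⅓*4 = -4/3 ≈ -1.3333)
(4*2)*(-3) - 58*U = (4*2)*(-3) - 58*(-4/3) = 8*(-3) + 232/3 = -24 + 232/3 = 160/3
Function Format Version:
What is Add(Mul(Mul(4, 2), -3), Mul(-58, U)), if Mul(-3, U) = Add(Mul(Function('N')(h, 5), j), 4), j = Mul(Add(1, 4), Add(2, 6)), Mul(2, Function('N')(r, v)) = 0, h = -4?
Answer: Rational(160, 3) ≈ 53.333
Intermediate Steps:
Function('N')(r, v) = 0 (Function('N')(r, v) = Mul(Rational(1, 2), 0) = 0)
j = 40 (j = Mul(5, 8) = 40)
U = Rational(-4, 3) (U = Mul(Rational(-1, 3), Add(Mul(0, 40), 4)) = Mul(Rational(-1, 3), Add(0, 4)) = Mul(Rational(-1, 3), 4) = Rational(-4, 3) ≈ -1.3333)
Add(Mul(Mul(4, 2), -3), Mul(-58, U)) = Add(Mul(Mul(4, 2), -3), Mul(-58, Rational(-4, 3))) = Add(Mul(8, -3), Rational(232, 3)) = Add(-24, Rational(232, 3)) = Rational(160, 3)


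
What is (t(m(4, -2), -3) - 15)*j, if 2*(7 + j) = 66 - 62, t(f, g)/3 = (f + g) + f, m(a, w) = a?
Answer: 0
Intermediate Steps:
t(f, g) = 3*g + 6*f (t(f, g) = 3*((f + g) + f) = 3*(g + 2*f) = 3*g + 6*f)
j = -5 (j = -7 + (66 - 62)/2 = -7 + (½)*4 = -7 + 2 = -5)
(t(m(4, -2), -3) - 15)*j = ((3*(-3) + 6*4) - 15)*(-5) = ((-9 + 24) - 15)*(-5) = (15 - 15)*(-5) = 0*(-5) = 0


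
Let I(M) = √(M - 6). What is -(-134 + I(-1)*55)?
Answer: 134 - 55*I*√7 ≈ 134.0 - 145.52*I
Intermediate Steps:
I(M) = √(-6 + M)
-(-134 + I(-1)*55) = -(-134 + √(-6 - 1)*55) = -(-134 + √(-7)*55) = -(-134 + (I*√7)*55) = -(-134 + 55*I*√7) = 134 - 55*I*√7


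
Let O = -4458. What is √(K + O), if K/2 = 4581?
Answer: 28*√6 ≈ 68.586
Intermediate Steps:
K = 9162 (K = 2*4581 = 9162)
√(K + O) = √(9162 - 4458) = √4704 = 28*√6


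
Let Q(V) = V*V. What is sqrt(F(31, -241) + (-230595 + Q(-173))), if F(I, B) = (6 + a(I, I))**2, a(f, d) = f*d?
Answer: sqrt(734423) ≈ 856.98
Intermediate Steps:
a(f, d) = d*f
Q(V) = V**2
F(I, B) = (6 + I**2)**2 (F(I, B) = (6 + I*I)**2 = (6 + I**2)**2)
sqrt(F(31, -241) + (-230595 + Q(-173))) = sqrt((6 + 31**2)**2 + (-230595 + (-173)**2)) = sqrt((6 + 961)**2 + (-230595 + 29929)) = sqrt(967**2 - 200666) = sqrt(935089 - 200666) = sqrt(734423)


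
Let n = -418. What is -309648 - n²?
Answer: -484372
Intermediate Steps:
-309648 - n² = -309648 - 1*(-418)² = -309648 - 1*174724 = -309648 - 174724 = -484372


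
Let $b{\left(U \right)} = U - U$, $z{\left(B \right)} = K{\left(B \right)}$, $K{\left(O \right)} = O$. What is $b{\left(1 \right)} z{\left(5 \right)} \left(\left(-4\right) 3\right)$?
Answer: $0$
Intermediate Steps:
$z{\left(B \right)} = B$
$b{\left(U \right)} = 0$
$b{\left(1 \right)} z{\left(5 \right)} \left(\left(-4\right) 3\right) = 0 \cdot 5 \left(\left(-4\right) 3\right) = 0 \left(-12\right) = 0$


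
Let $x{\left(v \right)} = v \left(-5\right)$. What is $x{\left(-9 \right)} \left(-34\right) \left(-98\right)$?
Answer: $149940$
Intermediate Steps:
$x{\left(v \right)} = - 5 v$
$x{\left(-9 \right)} \left(-34\right) \left(-98\right) = \left(-5\right) \left(-9\right) \left(-34\right) \left(-98\right) = 45 \left(-34\right) \left(-98\right) = \left(-1530\right) \left(-98\right) = 149940$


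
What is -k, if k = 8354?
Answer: -8354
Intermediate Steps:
-k = -1*8354 = -8354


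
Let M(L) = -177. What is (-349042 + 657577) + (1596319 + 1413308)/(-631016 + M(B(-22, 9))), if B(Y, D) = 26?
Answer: 194742122628/631193 ≈ 3.0853e+5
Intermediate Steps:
(-349042 + 657577) + (1596319 + 1413308)/(-631016 + M(B(-22, 9))) = (-349042 + 657577) + (1596319 + 1413308)/(-631016 - 177) = 308535 + 3009627/(-631193) = 308535 + 3009627*(-1/631193) = 308535 - 3009627/631193 = 194742122628/631193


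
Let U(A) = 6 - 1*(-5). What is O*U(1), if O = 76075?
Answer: 836825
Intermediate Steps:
U(A) = 11 (U(A) = 6 + 5 = 11)
O*U(1) = 76075*11 = 836825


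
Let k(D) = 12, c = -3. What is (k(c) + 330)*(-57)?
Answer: -19494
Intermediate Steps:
(k(c) + 330)*(-57) = (12 + 330)*(-57) = 342*(-57) = -19494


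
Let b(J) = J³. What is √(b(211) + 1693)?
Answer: 2*√2348906 ≈ 3065.2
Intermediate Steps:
√(b(211) + 1693) = √(211³ + 1693) = √(9393931 + 1693) = √9395624 = 2*√2348906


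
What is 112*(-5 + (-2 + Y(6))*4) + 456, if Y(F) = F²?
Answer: 15128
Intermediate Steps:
112*(-5 + (-2 + Y(6))*4) + 456 = 112*(-5 + (-2 + 6²)*4) + 456 = 112*(-5 + (-2 + 36)*4) + 456 = 112*(-5 + 34*4) + 456 = 112*(-5 + 136) + 456 = 112*131 + 456 = 14672 + 456 = 15128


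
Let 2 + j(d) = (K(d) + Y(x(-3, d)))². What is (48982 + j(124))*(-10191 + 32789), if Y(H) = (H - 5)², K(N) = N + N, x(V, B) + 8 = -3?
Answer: 6847103608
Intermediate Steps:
x(V, B) = -11 (x(V, B) = -8 - 3 = -11)
K(N) = 2*N
Y(H) = (-5 + H)²
j(d) = -2 + (256 + 2*d)² (j(d) = -2 + (2*d + (-5 - 11)²)² = -2 + (2*d + (-16)²)² = -2 + (2*d + 256)² = -2 + (256 + 2*d)²)
(48982 + j(124))*(-10191 + 32789) = (48982 + (-2 + 4*(128 + 124)²))*(-10191 + 32789) = (48982 + (-2 + 4*252²))*22598 = (48982 + (-2 + 4*63504))*22598 = (48982 + (-2 + 254016))*22598 = (48982 + 254014)*22598 = 302996*22598 = 6847103608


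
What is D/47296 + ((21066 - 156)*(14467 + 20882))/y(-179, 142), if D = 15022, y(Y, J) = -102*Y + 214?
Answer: 2184937618939/54603232 ≈ 40015.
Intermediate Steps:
y(Y, J) = 214 - 102*Y
D/47296 + ((21066 - 156)*(14467 + 20882))/y(-179, 142) = 15022/47296 + ((21066 - 156)*(14467 + 20882))/(214 - 102*(-179)) = 15022*(1/47296) + (20910*35349)/(214 + 18258) = 7511/23648 + 739147590/18472 = 7511/23648 + 739147590*(1/18472) = 7511/23648 + 369573795/9236 = 2184937618939/54603232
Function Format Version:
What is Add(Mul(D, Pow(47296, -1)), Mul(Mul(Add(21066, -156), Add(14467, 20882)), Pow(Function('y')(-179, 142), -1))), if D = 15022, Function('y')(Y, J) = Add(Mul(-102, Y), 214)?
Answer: Rational(2184937618939, 54603232) ≈ 40015.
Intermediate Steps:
Function('y')(Y, J) = Add(214, Mul(-102, Y))
Add(Mul(D, Pow(47296, -1)), Mul(Mul(Add(21066, -156), Add(14467, 20882)), Pow(Function('y')(-179, 142), -1))) = Add(Mul(15022, Pow(47296, -1)), Mul(Mul(Add(21066, -156), Add(14467, 20882)), Pow(Add(214, Mul(-102, -179)), -1))) = Add(Mul(15022, Rational(1, 47296)), Mul(Mul(20910, 35349), Pow(Add(214, 18258), -1))) = Add(Rational(7511, 23648), Mul(739147590, Pow(18472, -1))) = Add(Rational(7511, 23648), Mul(739147590, Rational(1, 18472))) = Add(Rational(7511, 23648), Rational(369573795, 9236)) = Rational(2184937618939, 54603232)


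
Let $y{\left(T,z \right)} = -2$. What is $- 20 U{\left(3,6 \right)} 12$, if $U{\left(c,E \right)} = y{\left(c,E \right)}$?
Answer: $480$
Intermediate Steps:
$U{\left(c,E \right)} = -2$
$- 20 U{\left(3,6 \right)} 12 = \left(-20\right) \left(-2\right) 12 = 40 \cdot 12 = 480$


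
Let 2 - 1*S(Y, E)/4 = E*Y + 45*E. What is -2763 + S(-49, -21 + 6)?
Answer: -2995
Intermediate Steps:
S(Y, E) = 8 - 180*E - 4*E*Y (S(Y, E) = 8 - 4*(E*Y + 45*E) = 8 - 4*(45*E + E*Y) = 8 + (-180*E - 4*E*Y) = 8 - 180*E - 4*E*Y)
-2763 + S(-49, -21 + 6) = -2763 + (8 - 180*(-21 + 6) - 4*(-21 + 6)*(-49)) = -2763 + (8 - 180*(-15) - 4*(-15)*(-49)) = -2763 + (8 + 2700 - 2940) = -2763 - 232 = -2995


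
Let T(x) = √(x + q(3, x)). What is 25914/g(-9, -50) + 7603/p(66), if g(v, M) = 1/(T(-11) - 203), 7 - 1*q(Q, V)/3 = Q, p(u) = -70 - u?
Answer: -711917011/136 ≈ -5.2347e+6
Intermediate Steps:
q(Q, V) = 21 - 3*Q
T(x) = √(12 + x) (T(x) = √(x + (21 - 3*3)) = √(x + (21 - 9)) = √(x + 12) = √(12 + x))
g(v, M) = -1/202 (g(v, M) = 1/(√(12 - 11) - 203) = 1/(√1 - 203) = 1/(1 - 203) = 1/(-202) = -1/202)
25914/g(-9, -50) + 7603/p(66) = 25914/(-1/202) + 7603/(-70 - 1*66) = 25914*(-202) + 7603/(-70 - 66) = -5234628 + 7603/(-136) = -5234628 + 7603*(-1/136) = -5234628 - 7603/136 = -711917011/136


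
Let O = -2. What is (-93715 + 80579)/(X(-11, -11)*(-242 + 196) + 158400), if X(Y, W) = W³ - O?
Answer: -6568/109767 ≈ -0.059836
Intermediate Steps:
X(Y, W) = 2 + W³ (X(Y, W) = W³ - 1*(-2) = W³ + 2 = 2 + W³)
(-93715 + 80579)/(X(-11, -11)*(-242 + 196) + 158400) = (-93715 + 80579)/((2 + (-11)³)*(-242 + 196) + 158400) = -13136/((2 - 1331)*(-46) + 158400) = -13136/(-1329*(-46) + 158400) = -13136/(61134 + 158400) = -13136/219534 = -13136*1/219534 = -6568/109767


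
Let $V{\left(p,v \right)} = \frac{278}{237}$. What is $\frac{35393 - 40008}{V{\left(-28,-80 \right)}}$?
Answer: $- \frac{1093755}{278} \approx -3934.4$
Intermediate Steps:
$V{\left(p,v \right)} = \frac{278}{237}$ ($V{\left(p,v \right)} = 278 \cdot \frac{1}{237} = \frac{278}{237}$)
$\frac{35393 - 40008}{V{\left(-28,-80 \right)}} = \frac{35393 - 40008}{\frac{278}{237}} = \left(-4615\right) \frac{237}{278} = - \frac{1093755}{278}$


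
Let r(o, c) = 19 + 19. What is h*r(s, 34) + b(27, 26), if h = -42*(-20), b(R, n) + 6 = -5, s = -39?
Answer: 31909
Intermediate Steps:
b(R, n) = -11 (b(R, n) = -6 - 5 = -11)
r(o, c) = 38
h = 840
h*r(s, 34) + b(27, 26) = 840*38 - 11 = 31920 - 11 = 31909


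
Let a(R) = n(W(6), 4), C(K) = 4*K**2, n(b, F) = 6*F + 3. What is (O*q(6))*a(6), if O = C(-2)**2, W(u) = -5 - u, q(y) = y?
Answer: 41472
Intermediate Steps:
n(b, F) = 3 + 6*F
a(R) = 27 (a(R) = 3 + 6*4 = 3 + 24 = 27)
O = 256 (O = (4*(-2)**2)**2 = (4*4)**2 = 16**2 = 256)
(O*q(6))*a(6) = (256*6)*27 = 1536*27 = 41472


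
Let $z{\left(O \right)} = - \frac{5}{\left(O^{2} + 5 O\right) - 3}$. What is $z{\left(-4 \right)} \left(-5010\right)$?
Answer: $- \frac{25050}{7} \approx -3578.6$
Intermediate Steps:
$z{\left(O \right)} = - \frac{5}{-3 + O^{2} + 5 O}$
$z{\left(-4 \right)} \left(-5010\right) = - \frac{5}{-3 + \left(-4\right)^{2} + 5 \left(-4\right)} \left(-5010\right) = - \frac{5}{-3 + 16 - 20} \left(-5010\right) = - \frac{5}{-7} \left(-5010\right) = \left(-5\right) \left(- \frac{1}{7}\right) \left(-5010\right) = \frac{5}{7} \left(-5010\right) = - \frac{25050}{7}$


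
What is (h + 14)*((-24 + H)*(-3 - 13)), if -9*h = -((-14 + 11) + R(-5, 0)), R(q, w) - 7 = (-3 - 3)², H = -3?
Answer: 7968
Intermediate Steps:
R(q, w) = 43 (R(q, w) = 7 + (-3 - 3)² = 7 + (-6)² = 7 + 36 = 43)
h = 40/9 (h = -(-1)*((-14 + 11) + 43)/9 = -(-1)*(-3 + 43)/9 = -(-1)*40/9 = -⅑*(-40) = 40/9 ≈ 4.4444)
(h + 14)*((-24 + H)*(-3 - 13)) = (40/9 + 14)*((-24 - 3)*(-3 - 13)) = 166*(-27*(-16))/9 = (166/9)*432 = 7968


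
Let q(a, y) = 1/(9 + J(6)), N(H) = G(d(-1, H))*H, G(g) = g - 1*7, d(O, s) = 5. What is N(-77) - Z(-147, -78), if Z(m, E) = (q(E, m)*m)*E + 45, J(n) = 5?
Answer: -710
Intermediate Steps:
G(g) = -7 + g (G(g) = g - 7 = -7 + g)
N(H) = -2*H (N(H) = (-7 + 5)*H = -2*H)
q(a, y) = 1/14 (q(a, y) = 1/(9 + 5) = 1/14)
Z(m, E) = 45 + E*m/14 (Z(m, E) = (m/14)*E + 45 = E*m/14 + 45 = 45 + E*m/14)
N(-77) - Z(-147, -78) = -2*(-77) - (45 + (1/14)*(-78)*(-147)) = 154 - (45 + 819) = 154 - 1*864 = 154 - 864 = -710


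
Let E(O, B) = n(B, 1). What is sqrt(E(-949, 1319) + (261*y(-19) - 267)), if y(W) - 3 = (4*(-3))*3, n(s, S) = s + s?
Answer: I*sqrt(6242) ≈ 79.006*I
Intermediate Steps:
n(s, S) = 2*s
E(O, B) = 2*B
y(W) = -33 (y(W) = 3 + (4*(-3))*3 = 3 - 12*3 = 3 - 36 = -33)
sqrt(E(-949, 1319) + (261*y(-19) - 267)) = sqrt(2*1319 + (261*(-33) - 267)) = sqrt(2638 + (-8613 - 267)) = sqrt(2638 - 8880) = sqrt(-6242) = I*sqrt(6242)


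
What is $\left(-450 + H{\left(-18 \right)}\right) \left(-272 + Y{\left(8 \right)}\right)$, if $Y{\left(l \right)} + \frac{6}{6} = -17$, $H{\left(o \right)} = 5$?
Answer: $129050$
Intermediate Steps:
$Y{\left(l \right)} = -18$ ($Y{\left(l \right)} = -1 - 17 = -18$)
$\left(-450 + H{\left(-18 \right)}\right) \left(-272 + Y{\left(8 \right)}\right) = \left(-450 + 5\right) \left(-272 - 18\right) = \left(-445\right) \left(-290\right) = 129050$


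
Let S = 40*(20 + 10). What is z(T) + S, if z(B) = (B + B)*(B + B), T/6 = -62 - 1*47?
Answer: 1712064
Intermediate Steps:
T = -654 (T = 6*(-62 - 1*47) = 6*(-62 - 47) = 6*(-109) = -654)
S = 1200 (S = 40*30 = 1200)
z(B) = 4*B² (z(B) = (2*B)*(2*B) = 4*B²)
z(T) + S = 4*(-654)² + 1200 = 4*427716 + 1200 = 1710864 + 1200 = 1712064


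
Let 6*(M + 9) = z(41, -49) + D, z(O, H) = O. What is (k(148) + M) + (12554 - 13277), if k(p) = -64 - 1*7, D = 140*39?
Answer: 683/6 ≈ 113.83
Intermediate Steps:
D = 5460
k(p) = -71 (k(p) = -64 - 7 = -71)
M = 5447/6 (M = -9 + (41 + 5460)/6 = -9 + (⅙)*5501 = -9 + 5501/6 = 5447/6 ≈ 907.83)
(k(148) + M) + (12554 - 13277) = (-71 + 5447/6) + (12554 - 13277) = 5021/6 - 723 = 683/6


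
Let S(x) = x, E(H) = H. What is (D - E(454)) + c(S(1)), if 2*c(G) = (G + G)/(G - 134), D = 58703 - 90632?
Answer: -4306940/133 ≈ -32383.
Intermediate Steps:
D = -31929
c(G) = G/(-134 + G) (c(G) = ((G + G)/(G - 134))/2 = ((2*G)/(-134 + G))/2 = (2*G/(-134 + G))/2 = G/(-134 + G))
(D - E(454)) + c(S(1)) = (-31929 - 1*454) + 1/(-134 + 1) = (-31929 - 454) + 1/(-133) = -32383 + 1*(-1/133) = -32383 - 1/133 = -4306940/133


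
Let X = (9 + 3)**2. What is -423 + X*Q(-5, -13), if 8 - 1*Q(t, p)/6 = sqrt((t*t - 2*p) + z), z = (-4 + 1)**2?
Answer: 6489 - 1728*sqrt(15) ≈ -203.52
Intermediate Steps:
X = 144 (X = 12**2 = 144)
z = 9 (z = (-3)**2 = 9)
Q(t, p) = 48 - 6*sqrt(9 + t**2 - 2*p) (Q(t, p) = 48 - 6*sqrt((t*t - 2*p) + 9) = 48 - 6*sqrt((t**2 - 2*p) + 9) = 48 - 6*sqrt(9 + t**2 - 2*p))
-423 + X*Q(-5, -13) = -423 + 144*(48 - 6*sqrt(9 + (-5)**2 - 2*(-13))) = -423 + 144*(48 - 6*sqrt(9 + 25 + 26)) = -423 + 144*(48 - 12*sqrt(15)) = -423 + (6912 - 1728*sqrt(15)) = 6489 - 1728*sqrt(15)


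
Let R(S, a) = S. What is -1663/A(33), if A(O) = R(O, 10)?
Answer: -1663/33 ≈ -50.394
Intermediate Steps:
A(O) = O
-1663/A(33) = -1663/33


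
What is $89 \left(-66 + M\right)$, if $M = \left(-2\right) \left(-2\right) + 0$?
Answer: $-5518$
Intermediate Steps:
$M = 4$ ($M = 4 + 0 = 4$)
$89 \left(-66 + M\right) = 89 \left(-66 + 4\right) = 89 \left(-62\right) = -5518$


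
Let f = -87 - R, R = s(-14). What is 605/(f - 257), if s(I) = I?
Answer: -11/6 ≈ -1.8333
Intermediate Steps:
R = -14
f = -73 (f = -87 - 1*(-14) = -87 + 14 = -73)
605/(f - 257) = 605/(-73 - 257) = 605/(-330) = 605*(-1/330) = -11/6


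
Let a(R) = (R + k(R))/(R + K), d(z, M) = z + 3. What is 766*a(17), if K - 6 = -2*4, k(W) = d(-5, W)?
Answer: 766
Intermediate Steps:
d(z, M) = 3 + z
k(W) = -2 (k(W) = 3 - 5 = -2)
K = -2 (K = 6 - 2*4 = 6 - 8 = -2)
a(R) = 1 (a(R) = (R - 2)/(R - 2) = (-2 + R)/(-2 + R) = 1)
766*a(17) = 766*1 = 766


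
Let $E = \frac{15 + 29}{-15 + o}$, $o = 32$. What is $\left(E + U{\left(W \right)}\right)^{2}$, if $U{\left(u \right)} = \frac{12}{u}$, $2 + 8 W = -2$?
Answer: $\frac{132496}{289} \approx 458.46$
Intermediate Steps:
$W = - \frac{1}{2}$ ($W = - \frac{1}{4} + \frac{1}{8} \left(-2\right) = - \frac{1}{4} - \frac{1}{4} = - \frac{1}{2} \approx -0.5$)
$E = \frac{44}{17}$ ($E = \frac{15 + 29}{-15 + 32} = \frac{44}{17} \approx 2.5882$)
$\left(E + U{\left(W \right)}\right)^{2} = \left(\frac{44}{17} + \frac{12}{- \frac{1}{2}}\right)^{2} = \left(\frac{44}{17} + 12 \left(-2\right)\right)^{2} = \left(\frac{44}{17} - 24\right)^{2} = \left(- \frac{364}{17}\right)^{2} = \frac{132496}{289}$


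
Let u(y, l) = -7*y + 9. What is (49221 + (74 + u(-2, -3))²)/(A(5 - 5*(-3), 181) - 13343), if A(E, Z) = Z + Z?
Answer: -58630/12981 ≈ -4.5166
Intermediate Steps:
u(y, l) = 9 - 7*y
A(E, Z) = 2*Z
(49221 + (74 + u(-2, -3))²)/(A(5 - 5*(-3), 181) - 13343) = (49221 + (74 + (9 - 7*(-2)))²)/(2*181 - 13343) = (49221 + (74 + (9 + 14))²)/(362 - 13343) = (49221 + (74 + 23)²)/(-12981) = (49221 + 97²)*(-1/12981) = (49221 + 9409)*(-1/12981) = 58630*(-1/12981) = -58630/12981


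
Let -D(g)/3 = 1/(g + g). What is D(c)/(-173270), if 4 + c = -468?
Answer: -3/163566880 ≈ -1.8341e-8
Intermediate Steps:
c = -472 (c = -4 - 468 = -472)
D(g) = -3/(2*g) (D(g) = -3/(g + g) = -3*1/(2*g) = -3/(2*g))
D(c)/(-173270) = -3/2/(-472)/(-173270) = -3/2*(-1/472)*(-1/173270) = (3/944)*(-1/173270) = -3/163566880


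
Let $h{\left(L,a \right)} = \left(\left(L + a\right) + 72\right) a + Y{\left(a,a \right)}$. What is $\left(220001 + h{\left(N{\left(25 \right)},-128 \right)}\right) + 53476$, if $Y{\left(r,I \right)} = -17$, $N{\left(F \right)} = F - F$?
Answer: $280628$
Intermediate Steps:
$N{\left(F \right)} = 0$
$h{\left(L,a \right)} = -17 + a \left(72 + L + a\right)$ ($h{\left(L,a \right)} = \left(\left(L + a\right) + 72\right) a - 17 = \left(72 + L + a\right) a - 17 = a \left(72 + L + a\right) - 17 = -17 + a \left(72 + L + a\right)$)
$\left(220001 + h{\left(N{\left(25 \right)},-128 \right)}\right) + 53476 = \left(220001 + \left(-17 + \left(-128\right)^{2} + 72 \left(-128\right) + 0 \left(-128\right)\right)\right) + 53476 = \left(220001 + \left(-17 + 16384 - 9216 + 0\right)\right) + 53476 = \left(220001 + 7151\right) + 53476 = 227152 + 53476 = 280628$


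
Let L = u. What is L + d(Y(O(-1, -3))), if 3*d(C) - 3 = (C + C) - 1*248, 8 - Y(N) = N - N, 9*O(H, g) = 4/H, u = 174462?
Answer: 523157/3 ≈ 1.7439e+5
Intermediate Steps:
O(H, g) = 4/(9*H) (O(H, g) = (4/H)/9 = 4/(9*H))
Y(N) = 8 (Y(N) = 8 - (N - N) = 8 - 1*0 = 8 + 0 = 8)
L = 174462
d(C) = -245/3 + 2*C/3 (d(C) = 1 + ((C + C) - 1*248)/3 = 1 + (2*C - 248)/3 = 1 + (-248 + 2*C)/3 = 1 + (-248/3 + 2*C/3) = -245/3 + 2*C/3)
L + d(Y(O(-1, -3))) = 174462 + (-245/3 + (⅔)*8) = 174462 + (-245/3 + 16/3) = 174462 - 229/3 = 523157/3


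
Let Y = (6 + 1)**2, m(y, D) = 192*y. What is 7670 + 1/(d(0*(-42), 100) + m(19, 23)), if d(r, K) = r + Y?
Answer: 28355991/3697 ≈ 7670.0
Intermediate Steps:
Y = 49 (Y = 7**2 = 49)
d(r, K) = 49 + r (d(r, K) = r + 49 = 49 + r)
7670 + 1/(d(0*(-42), 100) + m(19, 23)) = 7670 + 1/((49 + 0*(-42)) + 192*19) = 7670 + 1/((49 + 0) + 3648) = 7670 + 1/(49 + 3648) = 7670 + 1/3697 = 28355991/3697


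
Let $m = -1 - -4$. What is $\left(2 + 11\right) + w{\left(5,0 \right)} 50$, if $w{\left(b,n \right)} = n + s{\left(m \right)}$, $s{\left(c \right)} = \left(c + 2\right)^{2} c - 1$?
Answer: $3713$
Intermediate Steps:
$m = 3$ ($m = -1 + 4 = 3$)
$s{\left(c \right)} = -1 + c \left(2 + c\right)^{2}$ ($s{\left(c \right)} = \left(2 + c\right)^{2} c - 1 = c \left(2 + c\right)^{2} - 1 = -1 + c \left(2 + c\right)^{2}$)
$w{\left(b,n \right)} = 74 + n$ ($w{\left(b,n \right)} = n - \left(1 - 3 \left(2 + 3\right)^{2}\right) = n - \left(1 - 3 \cdot 5^{2}\right) = n + \left(-1 + 3 \cdot 25\right) = n + \left(-1 + 75\right) = n + 74 = 74 + n$)
$\left(2 + 11\right) + w{\left(5,0 \right)} 50 = \left(2 + 11\right) + \left(74 + 0\right) 50 = 13 + 74 \cdot 50 = 13 + 3700 = 3713$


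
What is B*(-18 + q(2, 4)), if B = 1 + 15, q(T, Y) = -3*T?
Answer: -384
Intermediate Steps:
B = 16
B*(-18 + q(2, 4)) = 16*(-18 - 3*2) = 16*(-18 - 6) = 16*(-24) = -384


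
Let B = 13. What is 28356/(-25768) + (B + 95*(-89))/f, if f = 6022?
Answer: -48536661/19396862 ≈ -2.5023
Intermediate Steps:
28356/(-25768) + (B + 95*(-89))/f = 28356/(-25768) + (13 + 95*(-89))/6022 = 28356*(-1/25768) + (13 - 8455)*(1/6022) = -7089/6442 - 8442*1/6022 = -7089/6442 - 4221/3011 = -48536661/19396862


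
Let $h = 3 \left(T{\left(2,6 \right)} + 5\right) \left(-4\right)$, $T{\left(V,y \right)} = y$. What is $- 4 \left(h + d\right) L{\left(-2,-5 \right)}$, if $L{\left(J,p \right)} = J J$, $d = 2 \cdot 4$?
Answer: $1984$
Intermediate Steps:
$d = 8$
$L{\left(J,p \right)} = J^{2}$
$h = -132$ ($h = 3 \left(6 + 5\right) \left(-4\right) = 3 \cdot 11 \left(-4\right) = 33 \left(-4\right) = -132$)
$- 4 \left(h + d\right) L{\left(-2,-5 \right)} = - 4 \left(-132 + 8\right) \left(-2\right)^{2} = \left(-4\right) \left(-124\right) 4 = 496 \cdot 4 = 1984$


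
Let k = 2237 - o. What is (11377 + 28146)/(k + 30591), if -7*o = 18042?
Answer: 276661/247838 ≈ 1.1163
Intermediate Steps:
o = -18042/7 (o = -1/7*18042 = -18042/7 ≈ -2577.4)
k = 33701/7 (k = 2237 - 1*(-18042/7) = 2237 + 18042/7 = 33701/7 ≈ 4814.4)
(11377 + 28146)/(k + 30591) = (11377 + 28146)/(33701/7 + 30591) = 39523/(247838/7) = 39523*(7/247838) = 276661/247838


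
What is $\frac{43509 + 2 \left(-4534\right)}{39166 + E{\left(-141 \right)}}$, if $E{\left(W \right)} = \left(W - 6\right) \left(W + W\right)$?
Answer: $\frac{34441}{80620} \approx 0.4272$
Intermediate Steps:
$E{\left(W \right)} = 2 W \left(-6 + W\right)$ ($E{\left(W \right)} = \left(W - 6\right) 2 W = \left(-6 + W\right) 2 W = 2 W \left(-6 + W\right)$)
$\frac{43509 + 2 \left(-4534\right)}{39166 + E{\left(-141 \right)}} = \frac{43509 + 2 \left(-4534\right)}{39166 + 2 \left(-141\right) \left(-6 - 141\right)} = \frac{43509 - 9068}{39166 + 2 \left(-141\right) \left(-147\right)} = \frac{34441}{39166 + 41454} = \frac{34441}{80620}$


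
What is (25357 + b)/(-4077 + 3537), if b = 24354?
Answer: -49711/540 ≈ -92.057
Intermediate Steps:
(25357 + b)/(-4077 + 3537) = (25357 + 24354)/(-4077 + 3537) = 49711/(-540) = 49711*(-1/540) = -49711/540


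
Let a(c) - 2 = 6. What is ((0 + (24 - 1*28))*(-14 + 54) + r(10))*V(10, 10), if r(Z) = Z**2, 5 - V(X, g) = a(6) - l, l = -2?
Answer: 300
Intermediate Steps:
a(c) = 8 (a(c) = 2 + 6 = 8)
V(X, g) = -5 (V(X, g) = 5 - (8 - 1*(-2)) = 5 - (8 + 2) = 5 - 1*10 = 5 - 10 = -5)
((0 + (24 - 1*28))*(-14 + 54) + r(10))*V(10, 10) = ((0 + (24 - 1*28))*(-14 + 54) + 10**2)*(-5) = ((0 + (24 - 28))*40 + 100)*(-5) = ((0 - 4)*40 + 100)*(-5) = (-4*40 + 100)*(-5) = (-160 + 100)*(-5) = -60*(-5) = 300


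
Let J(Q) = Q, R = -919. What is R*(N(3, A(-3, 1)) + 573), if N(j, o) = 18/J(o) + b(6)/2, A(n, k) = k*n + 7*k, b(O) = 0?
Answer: -1061445/2 ≈ -5.3072e+5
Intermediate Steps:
A(n, k) = 7*k + k*n
N(j, o) = 18/o (N(j, o) = 18/o + 0/2 = 18/o + 0*(½) = 18/o + 0 = 18/o)
R*(N(3, A(-3, 1)) + 573) = -919*(18/((1*(7 - 3))) + 573) = -919*(18/((1*4)) + 573) = -919*(18/4 + 573) = -919*(18*(¼) + 573) = -919*(9/2 + 573) = -919*1155/2 = -1061445/2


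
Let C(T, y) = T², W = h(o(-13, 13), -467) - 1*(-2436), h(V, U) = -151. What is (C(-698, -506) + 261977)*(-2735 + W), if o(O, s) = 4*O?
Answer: -337131450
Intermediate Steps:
W = 2285 (W = -151 - 1*(-2436) = -151 + 2436 = 2285)
(C(-698, -506) + 261977)*(-2735 + W) = ((-698)² + 261977)*(-2735 + 2285) = (487204 + 261977)*(-450) = 749181*(-450) = -337131450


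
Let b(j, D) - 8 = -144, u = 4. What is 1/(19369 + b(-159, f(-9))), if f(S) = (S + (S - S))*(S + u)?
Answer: 1/19233 ≈ 5.1994e-5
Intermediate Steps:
f(S) = S*(4 + S) (f(S) = (S + (S - S))*(S + 4) = (S + 0)*(4 + S) = S*(4 + S))
b(j, D) = -136 (b(j, D) = 8 - 144 = -136)
1/(19369 + b(-159, f(-9))) = 1/(19369 - 136) = 1/19233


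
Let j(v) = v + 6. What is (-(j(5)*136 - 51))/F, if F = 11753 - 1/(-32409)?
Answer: -46831005/380902978 ≈ -0.12295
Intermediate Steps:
j(v) = 6 + v
F = 380902978/32409 (F = 11753 - 1*(-1/32409) = 11753 + 1/32409 = 380902978/32409 ≈ 11753.)
(-(j(5)*136 - 51))/F = (-((6 + 5)*136 - 51))/(380902978/32409) = -(11*136 - 51)*(32409/380902978) = -(1496 - 51)*(32409/380902978) = -1*1445*(32409/380902978) = -1445*32409/380902978 = -46831005/380902978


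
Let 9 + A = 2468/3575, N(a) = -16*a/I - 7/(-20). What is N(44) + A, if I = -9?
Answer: 9042793/128700 ≈ 70.263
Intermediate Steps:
N(a) = 7/20 + 16*a/9 (N(a) = -16*(-a/9) - 7/(-20) = -(-16)*a/9 - 7*(-1/20) = 16*a/9 + 7/20 = 7/20 + 16*a/9)
A = -29707/3575 (A = -9 + 2468/3575 = -29707/3575 ≈ -8.3096)
N(44) + A = (7/20 + (16/9)*44) - 29707/3575 = (7/20 + 704/9) - 29707/3575 = 14143/180 - 29707/3575 = 9042793/128700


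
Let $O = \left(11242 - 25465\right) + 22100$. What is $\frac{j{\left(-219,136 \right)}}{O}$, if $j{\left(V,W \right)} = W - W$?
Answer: $0$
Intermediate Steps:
$j{\left(V,W \right)} = 0$
$O = 7877$ ($O = -14223 + 22100 = 7877$)
$\frac{j{\left(-219,136 \right)}}{O} = \frac{0}{7877} = 0 \cdot \frac{1}{7877} = 0$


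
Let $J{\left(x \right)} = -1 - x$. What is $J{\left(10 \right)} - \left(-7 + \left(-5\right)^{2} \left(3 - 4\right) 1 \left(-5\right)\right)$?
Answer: $-129$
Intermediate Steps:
$J{\left(10 \right)} - \left(-7 + \left(-5\right)^{2} \left(3 - 4\right) 1 \left(-5\right)\right) = \left(-1 - 10\right) - \left(-7 + \left(-5\right)^{2} \left(3 - 4\right) 1 \left(-5\right)\right) = \left(-1 - 10\right) - \left(-7 + 25 \left(-1\right) 1 \left(-5\right)\right) = -11 - \left(-7 + \left(-25\right) 1 \left(-5\right)\right) = -11 - \left(-7 - -125\right) = -11 - \left(-7 + 125\right) = -11 - 118 = -129$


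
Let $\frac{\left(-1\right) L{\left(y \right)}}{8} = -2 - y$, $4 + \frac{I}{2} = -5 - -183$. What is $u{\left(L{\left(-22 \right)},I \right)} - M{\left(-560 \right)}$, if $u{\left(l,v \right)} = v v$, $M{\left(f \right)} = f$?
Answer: $121664$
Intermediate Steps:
$I = 348$ ($I = -8 + 2 \left(-5 - -183\right) = -8 + 2 \left(-5 + 183\right) = -8 + 2 \cdot 178 = -8 + 356 = 348$)
$L{\left(y \right)} = 16 + 8 y$ ($L{\left(y \right)} = - 8 \left(-2 - y\right) = 16 + 8 y$)
$u{\left(l,v \right)} = v^{2}$
$u{\left(L{\left(-22 \right)},I \right)} - M{\left(-560 \right)} = 348^{2} - -560 = 121104 + 560 = 121664$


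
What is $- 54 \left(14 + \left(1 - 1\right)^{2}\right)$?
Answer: $-756$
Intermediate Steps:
$- 54 \left(14 + \left(1 - 1\right)^{2}\right) = - 54 \left(14 + 0^{2}\right) = - 54 \left(14 + 0\right) = \left(-54\right) 14 = -756$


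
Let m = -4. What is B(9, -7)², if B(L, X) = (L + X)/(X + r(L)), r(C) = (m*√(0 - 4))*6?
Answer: 4/(7 + 48*I)² ≈ -0.0016292 - 0.0004855*I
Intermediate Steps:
r(C) = -48*I (r(C) = -4*√(0 - 4)*6 = -8*I*6 = -48*I)
B(L, X) = (L + X)/(X - 48*I)
B(9, -7)² = ((9 - 7)/(-7 - 48*I))² = (((-7 + 48*I)/2353)*2)² = (2*(-7 + 48*I)/2353)² = 4*(-7 + 48*I)²/5536609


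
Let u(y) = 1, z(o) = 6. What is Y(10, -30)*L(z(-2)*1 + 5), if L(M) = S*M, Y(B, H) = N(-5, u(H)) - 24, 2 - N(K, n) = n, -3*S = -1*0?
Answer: 0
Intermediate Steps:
S = 0 (S = -(-1)*0/3 = -⅓*0 = 0)
N(K, n) = 2 - n
Y(B, H) = -23 (Y(B, H) = (2 - 1*1) - 24 = (2 - 1) - 24 = 1 - 24 = -23)
L(M) = 0 (L(M) = 0*M = 0)
Y(10, -30)*L(z(-2)*1 + 5) = -23*0 = 0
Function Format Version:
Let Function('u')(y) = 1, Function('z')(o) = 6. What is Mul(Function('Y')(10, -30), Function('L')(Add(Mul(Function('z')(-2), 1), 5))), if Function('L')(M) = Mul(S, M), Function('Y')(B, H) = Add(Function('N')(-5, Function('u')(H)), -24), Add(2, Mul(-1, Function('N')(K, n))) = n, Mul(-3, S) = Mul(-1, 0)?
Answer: 0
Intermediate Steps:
S = 0 (S = Mul(Rational(-1, 3), Mul(-1, 0)) = Mul(Rational(-1, 3), 0) = 0)
Function('N')(K, n) = Add(2, Mul(-1, n))
Function('Y')(B, H) = -23 (Function('Y')(B, H) = Add(Add(2, Mul(-1, 1)), -24) = Add(Add(2, -1), -24) = Add(1, -24) = -23)
Function('L')(M) = 0 (Function('L')(M) = Mul(0, M) = 0)
Mul(Function('Y')(10, -30), Function('L')(Add(Mul(Function('z')(-2), 1), 5))) = Mul(-23, 0) = 0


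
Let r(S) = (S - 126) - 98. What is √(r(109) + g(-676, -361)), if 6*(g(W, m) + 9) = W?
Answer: I*√2130/3 ≈ 15.384*I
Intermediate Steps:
r(S) = -224 + S (r(S) = (-126 + S) - 98 = -224 + S)
g(W, m) = -9 + W/6
√(r(109) + g(-676, -361)) = √((-224 + 109) + (-9 + (⅙)*(-676))) = √(-115 + (-9 - 338/3)) = √(-115 - 365/3) = √(-710/3) = I*√2130/3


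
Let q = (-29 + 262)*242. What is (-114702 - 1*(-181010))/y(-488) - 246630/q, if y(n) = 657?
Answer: 1788403489/18522801 ≈ 96.552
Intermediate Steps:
q = 56386 (q = 233*242 = 56386)
(-114702 - 1*(-181010))/y(-488) - 246630/q = (-114702 - 1*(-181010))/657 - 246630/56386 = (-114702 + 181010)*(1/657) - 246630*1/56386 = 66308*(1/657) - 123315/28193 = 66308/657 - 123315/28193 = 1788403489/18522801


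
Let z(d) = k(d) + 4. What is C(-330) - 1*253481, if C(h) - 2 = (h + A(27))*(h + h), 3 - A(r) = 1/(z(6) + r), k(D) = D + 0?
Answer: -1392723/37 ≈ -37641.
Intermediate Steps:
k(D) = D
z(d) = 4 + d (z(d) = d + 4 = 4 + d)
A(r) = 3 - 1/(10 + r) (A(r) = 3 - 1/((4 + 6) + r) = 3 - 1/(10 + r))
C(h) = 2 + 2*h*(110/37 + h) (C(h) = 2 + (h + (29 + 3*27)/(10 + 27))*(h + h) = 2 + (h + (29 + 81)/37)*(2*h) = 2 + (h + (1/37)*110)*(2*h) = 2 + (h + 110/37)*(2*h) = 2 + (110/37 + h)*(2*h) = 2 + 2*h*(110/37 + h))
C(-330) - 1*253481 = (2 + 2*(-330)**2 + (220/37)*(-330)) - 1*253481 = (2 + 2*108900 - 72600/37) - 253481 = (2 + 217800 - 72600/37) - 253481 = 7986074/37 - 253481 = -1392723/37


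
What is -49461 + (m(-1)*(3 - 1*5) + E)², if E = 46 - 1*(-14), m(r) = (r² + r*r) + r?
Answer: -46097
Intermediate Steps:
m(r) = r + 2*r² (m(r) = (r² + r²) + r = 2*r² + r = r + 2*r²)
E = 60 (E = 46 + 14 = 60)
-49461 + (m(-1)*(3 - 1*5) + E)² = -49461 + ((-(1 + 2*(-1)))*(3 - 1*5) + 60)² = -49461 + ((-(1 - 2))*(3 - 5) + 60)² = -49461 + (-1*(-1)*(-2) + 60)² = -49461 + (1*(-2) + 60)² = -49461 + (-2 + 60)² = -49461 + 58² = -49461 + 3364 = -46097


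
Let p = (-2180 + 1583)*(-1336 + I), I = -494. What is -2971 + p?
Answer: 1089539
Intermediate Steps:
p = 1092510 (p = (-2180 + 1583)*(-1336 - 494) = -597*(-1830) = 1092510)
-2971 + p = -2971 + 1092510 = 1089539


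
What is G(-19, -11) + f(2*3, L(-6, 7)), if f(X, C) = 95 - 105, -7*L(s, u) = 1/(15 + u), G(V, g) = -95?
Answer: -105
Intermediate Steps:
L(s, u) = -1/(7*(15 + u))
f(X, C) = -10
G(-19, -11) + f(2*3, L(-6, 7)) = -95 - 10 = -105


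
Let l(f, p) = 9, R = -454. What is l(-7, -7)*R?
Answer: -4086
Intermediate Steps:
l(-7, -7)*R = 9*(-454) = -4086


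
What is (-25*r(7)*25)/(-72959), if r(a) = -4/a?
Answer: -2500/510713 ≈ -0.0048951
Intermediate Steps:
(-25*r(7)*25)/(-72959) = (-(-100)/7*25)/(-72959) = (-(-100)/7*25)*(-1/72959) = (-25*(-4/7)*25)*(-1/72959) = ((100/7)*25)*(-1/72959) = (2500/7)*(-1/72959) = -2500/510713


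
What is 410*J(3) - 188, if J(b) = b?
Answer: 1042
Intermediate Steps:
410*J(3) - 188 = 410*3 - 188 = 1230 - 188 = 1042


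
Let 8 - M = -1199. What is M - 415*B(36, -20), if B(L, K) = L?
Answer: -13733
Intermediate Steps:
M = 1207 (M = 8 - 1*(-1199) = 8 + 1199 = 1207)
M - 415*B(36, -20) = 1207 - 415*36 = 1207 - 14940 = -13733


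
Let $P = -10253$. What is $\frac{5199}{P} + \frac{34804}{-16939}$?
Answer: $- \frac{444911273}{173675567} \approx -2.5617$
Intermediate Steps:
$\frac{5199}{P} + \frac{34804}{-16939} = \frac{5199}{-10253} + \frac{34804}{-16939} = 5199 \left(- \frac{1}{10253}\right) + 34804 \left(- \frac{1}{16939}\right) = - \frac{5199}{10253} - \frac{34804}{16939} = - \frac{444911273}{173675567}$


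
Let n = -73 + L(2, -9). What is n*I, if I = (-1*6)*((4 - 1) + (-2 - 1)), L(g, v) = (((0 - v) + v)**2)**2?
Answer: 0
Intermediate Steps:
L(g, v) = 0 (L(g, v) = ((-v + v)**2)**2 = (0**2)**2 = 0**2 = 0)
I = 0 (I = -6*(3 - 3) = -6*0 = 0)
n = -73 (n = -73 + 0 = -73)
n*I = -73*0 = 0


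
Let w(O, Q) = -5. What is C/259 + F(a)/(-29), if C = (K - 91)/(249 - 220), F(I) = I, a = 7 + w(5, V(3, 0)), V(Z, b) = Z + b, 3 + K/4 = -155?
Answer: -1241/7511 ≈ -0.16522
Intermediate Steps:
K = -632 (K = -12 + 4*(-155) = -12 - 620 = -632)
a = 2 (a = 7 - 5 = 2)
C = -723/29 (C = (-632 - 91)/(249 - 220) = -723/29 ≈ -24.931)
C/259 + F(a)/(-29) = -723/29/259 + 2/(-29) = -723/29*1/259 + 2*(-1/29) = -723/7511 - 2/29 = -1241/7511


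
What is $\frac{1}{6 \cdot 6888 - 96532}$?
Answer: $- \frac{1}{55204} \approx -1.8115 \cdot 10^{-5}$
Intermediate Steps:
$\frac{1}{6 \cdot 6888 - 96532} = \frac{1}{41328 - 96532} = \frac{1}{-55204} = - \frac{1}{55204}$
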